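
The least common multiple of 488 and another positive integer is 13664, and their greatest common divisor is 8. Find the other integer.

gcd × lcm = product of the two integers, so the other integer is (8 × 13664) / 488 = 224.

224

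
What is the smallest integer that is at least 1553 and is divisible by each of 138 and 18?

The integer must be a common multiple of 138 and 18, so a multiple of their LCM.
138 = 2 × 3 × 23
18 = 2 × 3^2
LCM(138, 18) = 2 × 3^2 × 23 = 414.
Smallest multiple of 414 that is ≥ 1553: ⌈1553/414⌉ × 414 = 4 × 414 = 1656.

1656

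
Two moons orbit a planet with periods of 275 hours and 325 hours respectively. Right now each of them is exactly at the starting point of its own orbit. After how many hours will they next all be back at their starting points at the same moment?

The first simultaneous occurrence is after LCM of the individual periods.
275 = 5^2 × 11
325 = 5^2 × 13
LCM(275, 325) = 5^2 × 11 × 13 = 3575.

3575 hours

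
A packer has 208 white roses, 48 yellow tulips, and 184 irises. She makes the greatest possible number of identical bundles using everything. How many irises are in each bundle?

Number of bundles = gcd(208, 48, 184).
208 = 2^4 × 13
48 = 2^4 × 3
184 = 2^3 × 23
gcd(208, 48, 184) = 2^3 = 8.
irises per bundle = 184 / 8 = 23.

23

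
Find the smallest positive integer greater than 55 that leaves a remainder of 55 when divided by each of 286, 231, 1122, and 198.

306361

N − 55 must be a common multiple of 286, 231, 1122, and 198.
286 = 2 × 11 × 13
231 = 3 × 7 × 11
1122 = 2 × 3 × 11 × 17
198 = 2 × 3^2 × 11
LCM(286, 231, 1122, 198) = 2 × 3^2 × 7 × 11 × 13 × 17 = 306306.
Smallest N > 55 is LCM + 55 = 306306 + 55 = 306361.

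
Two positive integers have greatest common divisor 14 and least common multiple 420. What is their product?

For any two positive integers, gcd × lcm = product = 14 × 420 = 5880.

5880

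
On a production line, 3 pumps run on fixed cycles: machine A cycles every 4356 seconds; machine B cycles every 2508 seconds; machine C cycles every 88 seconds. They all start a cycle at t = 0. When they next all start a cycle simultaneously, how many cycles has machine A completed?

38 cycles

All finish a whole number of cycles simultaneously at t = LCM of the periods.
4356 = 2^2 × 3^2 × 11^2
2508 = 2^2 × 3 × 11 × 19
88 = 2^3 × 11
LCM(4356, 2508, 88) = 2^3 × 3^2 × 11^2 × 19 = 165528.
Cycles for period 4356: 165528 / 4356 = 38.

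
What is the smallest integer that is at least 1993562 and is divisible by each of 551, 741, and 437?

The integer must be a common multiple of 551, 741, and 437, so a multiple of their LCM.
551 = 19 × 29
741 = 3 × 13 × 19
437 = 19 × 23
LCM(551, 741, 437) = 3 × 13 × 19 × 23 × 29 = 494247.
Smallest multiple of 494247 that is ≥ 1993562: ⌈1993562/494247⌉ × 494247 = 5 × 494247 = 2471235.

2471235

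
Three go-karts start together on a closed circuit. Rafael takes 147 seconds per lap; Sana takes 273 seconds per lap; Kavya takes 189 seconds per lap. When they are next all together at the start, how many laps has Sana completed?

They are all back at their starting positions together after one LCM of the periods.
147 = 3 × 7^2
273 = 3 × 7 × 13
189 = 3^3 × 7
LCM(147, 273, 189) = 3^3 × 7^2 × 13 = 17199.
Laps for period 273: 17199 / 273 = 63.

63 laps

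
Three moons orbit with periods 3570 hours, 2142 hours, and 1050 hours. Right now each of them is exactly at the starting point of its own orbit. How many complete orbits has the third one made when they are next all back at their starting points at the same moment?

The first common completion time is the LCM of the periods.
3570 = 2 × 3 × 5 × 7 × 17
2142 = 2 × 3^2 × 7 × 17
1050 = 2 × 3 × 5^2 × 7
LCM(3570, 2142, 1050) = 2 × 3^2 × 5^2 × 7 × 17 = 53550.
Orbits for period 1050: 53550 / 1050 = 51.

51 orbits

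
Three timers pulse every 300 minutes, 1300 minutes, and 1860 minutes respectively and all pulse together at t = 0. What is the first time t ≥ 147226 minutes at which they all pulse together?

241800 minutes

Joint pulses occur at multiples of LCM(300, 1300, 1860).
300 = 2^2 × 3 × 5^2
1300 = 2^2 × 5^2 × 13
1860 = 2^2 × 3 × 5 × 31
LCM(300, 1300, 1860) = 2^2 × 3 × 5^2 × 13 × 31 = 120900.
Smallest multiple of 120900 that is ≥ 147226: ⌈147226/120900⌉ × 120900 = 2 × 120900 = 241800.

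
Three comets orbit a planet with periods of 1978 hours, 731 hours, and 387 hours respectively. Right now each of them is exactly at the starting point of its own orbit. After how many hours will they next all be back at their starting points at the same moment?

We need the least common multiple of the intervals.
1978 = 2 × 23 × 43
731 = 17 × 43
387 = 3^2 × 43
LCM(1978, 731, 387) = 2 × 3^2 × 17 × 23 × 43 = 302634.

302634 hours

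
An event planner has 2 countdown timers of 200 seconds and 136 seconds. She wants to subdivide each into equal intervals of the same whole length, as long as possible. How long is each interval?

The interval must divide each timer length; the longest such is the gcd.
200 = 2^3 × 5^2
136 = 2^3 × 17
gcd(200, 136) = 2^3 = 8.

8 seconds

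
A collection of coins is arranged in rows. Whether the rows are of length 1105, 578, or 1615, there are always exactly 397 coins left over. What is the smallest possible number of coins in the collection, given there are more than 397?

714227

N − 397 must be a common multiple of 1105, 578, and 1615.
1105 = 5 × 13 × 17
578 = 2 × 17^2
1615 = 5 × 17 × 19
LCM(1105, 578, 1615) = 2 × 5 × 13 × 17^2 × 19 = 713830.
Smallest N > 397 is LCM + 397 = 713830 + 397 = 714227.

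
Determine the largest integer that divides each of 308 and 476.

308 = 2^2 × 7 × 11
476 = 2^2 × 7 × 17
gcd(308, 476) = 2^2 × 7 = 28.

28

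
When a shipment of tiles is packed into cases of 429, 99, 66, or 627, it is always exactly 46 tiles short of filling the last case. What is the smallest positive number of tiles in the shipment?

48860

Being 46 short of a full case of size k means N ≡ −46 (mod k), i.e. N + 46 is a multiple of each size.
429 = 3 × 11 × 13
99 = 3^2 × 11
66 = 2 × 3 × 11
627 = 3 × 11 × 19
LCM(429, 99, 66, 627) = 2 × 3^2 × 11 × 13 × 19 = 48906.
Smallest positive N is 48906 − 46 = 48860.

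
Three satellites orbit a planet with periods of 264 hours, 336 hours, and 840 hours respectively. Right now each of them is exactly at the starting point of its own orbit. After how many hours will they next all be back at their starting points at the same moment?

We need the least common multiple of the intervals.
264 = 2^3 × 3 × 11
336 = 2^4 × 3 × 7
840 = 2^3 × 3 × 5 × 7
LCM(264, 336, 840) = 2^4 × 3 × 5 × 7 × 11 = 18480.

18480 hours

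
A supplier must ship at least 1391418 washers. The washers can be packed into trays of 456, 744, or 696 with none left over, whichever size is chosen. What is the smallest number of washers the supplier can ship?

The number of washers must be a common multiple of 456, 744, and 696, so a multiple of their LCM.
456 = 2^3 × 3 × 19
744 = 2^3 × 3 × 31
696 = 2^3 × 3 × 29
LCM(456, 744, 696) = 2^3 × 3 × 19 × 29 × 31 = 409944.
Smallest multiple of 409944 that is ≥ 1391418: ⌈1391418/409944⌉ × 409944 = 4 × 409944 = 1639776.

1639776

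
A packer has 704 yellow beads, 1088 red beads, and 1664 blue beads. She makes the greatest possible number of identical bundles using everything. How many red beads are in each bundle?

17

Number of bundles = gcd(704, 1088, 1664).
704 = 2^6 × 11
1088 = 2^6 × 17
1664 = 2^7 × 13
gcd(704, 1088, 1664) = 2^6 = 64.
red beads per bundle = 1088 / 64 = 17.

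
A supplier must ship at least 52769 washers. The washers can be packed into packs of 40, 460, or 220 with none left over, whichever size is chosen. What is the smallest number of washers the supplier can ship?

60720

The number of washers must be a common multiple of 40, 460, and 220, so a multiple of their LCM.
40 = 2^3 × 5
460 = 2^2 × 5 × 23
220 = 2^2 × 5 × 11
LCM(40, 460, 220) = 2^3 × 5 × 11 × 23 = 10120.
Smallest multiple of 10120 that is ≥ 52769: ⌈52769/10120⌉ × 10120 = 6 × 10120 = 60720.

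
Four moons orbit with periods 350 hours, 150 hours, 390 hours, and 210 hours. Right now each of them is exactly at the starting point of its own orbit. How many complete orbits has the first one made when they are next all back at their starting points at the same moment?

39 orbits

The first common completion time is the LCM of the periods.
350 = 2 × 5^2 × 7
150 = 2 × 3 × 5^2
390 = 2 × 3 × 5 × 13
210 = 2 × 3 × 5 × 7
LCM(350, 150, 390, 210) = 2 × 3 × 5^2 × 7 × 13 = 13650.
Orbits for period 350: 13650 / 350 = 39.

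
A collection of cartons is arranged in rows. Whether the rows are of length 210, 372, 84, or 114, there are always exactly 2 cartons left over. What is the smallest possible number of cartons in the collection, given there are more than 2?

247382

N − 2 must be a common multiple of 210, 372, 84, and 114.
210 = 2 × 3 × 5 × 7
372 = 2^2 × 3 × 31
84 = 2^2 × 3 × 7
114 = 2 × 3 × 19
LCM(210, 372, 84, 114) = 2^2 × 3 × 5 × 7 × 19 × 31 = 247380.
Smallest N > 2 is LCM + 2 = 247380 + 2 = 247382.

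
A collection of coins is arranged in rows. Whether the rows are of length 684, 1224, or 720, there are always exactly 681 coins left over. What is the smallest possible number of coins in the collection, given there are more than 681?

233241

N − 681 must be a common multiple of 684, 1224, and 720.
684 = 2^2 × 3^2 × 19
1224 = 2^3 × 3^2 × 17
720 = 2^4 × 3^2 × 5
LCM(684, 1224, 720) = 2^4 × 3^2 × 5 × 17 × 19 = 232560.
Smallest N > 681 is LCM + 681 = 232560 + 681 = 233241.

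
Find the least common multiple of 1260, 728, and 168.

32760

1260 = 2^2 × 3^2 × 5 × 7
728 = 2^3 × 7 × 13
168 = 2^3 × 3 × 7
LCM(1260, 728, 168) = 2^3 × 3^2 × 5 × 7 × 13 = 32760.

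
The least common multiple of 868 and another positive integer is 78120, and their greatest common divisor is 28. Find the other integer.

gcd × lcm = product of the two integers, so the other integer is (28 × 78120) / 868 = 2520.

2520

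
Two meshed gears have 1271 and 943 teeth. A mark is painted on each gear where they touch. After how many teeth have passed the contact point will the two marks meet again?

We need the least common multiple of the intervals.
1271 = 31 × 41
943 = 23 × 41
LCM(1271, 943) = 23 × 31 × 41 = 29233.

29233 teeth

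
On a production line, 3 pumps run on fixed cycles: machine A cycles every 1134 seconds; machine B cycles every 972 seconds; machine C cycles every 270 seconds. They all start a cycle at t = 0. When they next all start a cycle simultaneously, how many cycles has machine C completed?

All finish a whole number of cycles simultaneously at t = LCM of the periods.
1134 = 2 × 3^4 × 7
972 = 2^2 × 3^5
270 = 2 × 3^3 × 5
LCM(1134, 972, 270) = 2^2 × 3^5 × 5 × 7 = 34020.
Cycles for period 270: 34020 / 270 = 126.

126 cycles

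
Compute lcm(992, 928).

28768

992 = 2^5 × 31
928 = 2^5 × 29
LCM(992, 928) = 2^5 × 29 × 31 = 28768.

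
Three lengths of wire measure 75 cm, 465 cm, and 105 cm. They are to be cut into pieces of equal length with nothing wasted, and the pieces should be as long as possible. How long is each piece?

Each piece length must divide every original length, so the longest possible is gcd(75, 465, 105).
75 = 3 × 5^2
465 = 3 × 5 × 31
105 = 3 × 5 × 7
gcd(75, 465, 105) = 3 × 5 = 15.

15 cm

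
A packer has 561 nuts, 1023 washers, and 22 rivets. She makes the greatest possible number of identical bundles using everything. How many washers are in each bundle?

93

Number of bundles = gcd(561, 1023, 22).
561 = 3 × 11 × 17
1023 = 3 × 11 × 31
22 = 2 × 11
gcd(561, 1023, 22) = 11.
washers per bundle = 1023 / 11 = 93.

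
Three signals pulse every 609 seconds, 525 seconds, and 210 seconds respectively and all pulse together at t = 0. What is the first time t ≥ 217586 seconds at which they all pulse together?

Joint pulses occur at multiples of LCM(609, 525, 210).
609 = 3 × 7 × 29
525 = 3 × 5^2 × 7
210 = 2 × 3 × 5 × 7
LCM(609, 525, 210) = 2 × 3 × 5^2 × 7 × 29 = 30450.
Smallest multiple of 30450 that is ≥ 217586: ⌈217586/30450⌉ × 30450 = 8 × 30450 = 243600.

243600 seconds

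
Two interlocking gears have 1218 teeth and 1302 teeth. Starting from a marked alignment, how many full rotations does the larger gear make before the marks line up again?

All finish a whole number of cycles simultaneously at t = LCM of the periods.
1218 = 2 × 3 × 7 × 29
1302 = 2 × 3 × 7 × 31
LCM(1218, 1302) = 2 × 3 × 7 × 29 × 31 = 37758.
Rotations for period 1302: 37758 / 1302 = 29.

29 rotations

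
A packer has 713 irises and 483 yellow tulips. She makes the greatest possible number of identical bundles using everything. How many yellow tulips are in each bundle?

21

Number of bundles = gcd(713, 483).
713 = 23 × 31
483 = 3 × 7 × 23
gcd(713, 483) = 23.
yellow tulips per bundle = 483 / 23 = 21.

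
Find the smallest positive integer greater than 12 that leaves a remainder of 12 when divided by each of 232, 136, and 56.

27620

N − 12 must be a common multiple of 232, 136, and 56.
232 = 2^3 × 29
136 = 2^3 × 17
56 = 2^3 × 7
LCM(232, 136, 56) = 2^3 × 7 × 17 × 29 = 27608.
Smallest N > 12 is LCM + 12 = 27608 + 12 = 27620.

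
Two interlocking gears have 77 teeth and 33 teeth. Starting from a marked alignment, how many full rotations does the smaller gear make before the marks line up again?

All finish a whole number of cycles simultaneously at t = LCM of the periods.
77 = 7 × 11
33 = 3 × 11
LCM(77, 33) = 3 × 7 × 11 = 231.
Rotations for period 33: 231 / 33 = 7.

7 rotations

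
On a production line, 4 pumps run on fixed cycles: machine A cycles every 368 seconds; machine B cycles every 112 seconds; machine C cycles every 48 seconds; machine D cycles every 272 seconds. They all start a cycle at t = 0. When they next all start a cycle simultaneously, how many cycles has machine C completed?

They are all back at their starting positions together after one LCM of the periods.
368 = 2^4 × 23
112 = 2^4 × 7
48 = 2^4 × 3
272 = 2^4 × 17
LCM(368, 112, 48, 272) = 2^4 × 3 × 7 × 17 × 23 = 131376.
Cycles for period 48: 131376 / 48 = 2737.

2737 cycles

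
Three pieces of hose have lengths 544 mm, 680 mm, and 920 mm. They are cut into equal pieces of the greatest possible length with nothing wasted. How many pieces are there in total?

268

Piece length = gcd(544, 680, 920).
544 = 2^5 × 17
680 = 2^3 × 5 × 17
920 = 2^3 × 5 × 23
gcd(544, 680, 920) = 2^3 = 8.
Total pieces = 544/8 + 680/8 + 920/8 = 68 + 85 + 115 = 268.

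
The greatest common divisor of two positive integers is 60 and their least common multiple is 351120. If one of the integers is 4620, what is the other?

For two integers, gcd × lcm = product, so the other is (60 × 351120) / 4620 = 21067200 / 4620 = 4560.

4560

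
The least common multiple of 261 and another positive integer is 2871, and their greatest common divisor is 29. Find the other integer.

gcd × lcm = product of the two integers, so the other integer is (29 × 2871) / 261 = 319.

319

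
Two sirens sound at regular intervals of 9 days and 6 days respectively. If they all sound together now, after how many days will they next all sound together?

The first simultaneous occurrence is after LCM of the individual periods.
9 = 3^2
6 = 2 × 3
LCM(9, 6) = 2 × 3^2 = 18.

18 days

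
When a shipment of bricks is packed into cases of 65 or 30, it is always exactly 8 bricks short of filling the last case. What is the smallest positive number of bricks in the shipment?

Being 8 short of a full case of size k means N ≡ −8 (mod k), i.e. N + 8 is a multiple of each size.
65 = 5 × 13
30 = 2 × 3 × 5
LCM(65, 30) = 2 × 3 × 5 × 13 = 390.
Smallest positive N is 390 − 8 = 382.

382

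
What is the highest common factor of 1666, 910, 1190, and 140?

14

1666 = 2 × 7^2 × 17
910 = 2 × 5 × 7 × 13
1190 = 2 × 5 × 7 × 17
140 = 2^2 × 5 × 7
gcd(1666, 910, 1190, 140) = 2 × 7 = 14.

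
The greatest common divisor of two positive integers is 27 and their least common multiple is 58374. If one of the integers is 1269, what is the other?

1242

For two integers, gcd × lcm = product, so the other is (27 × 58374) / 1269 = 1576098 / 1269 = 1242.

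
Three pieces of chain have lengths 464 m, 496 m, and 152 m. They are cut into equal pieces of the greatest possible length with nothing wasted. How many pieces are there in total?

139

Piece length = gcd(464, 496, 152).
464 = 2^4 × 29
496 = 2^4 × 31
152 = 2^3 × 19
gcd(464, 496, 152) = 2^3 = 8.
Total pieces = 464/8 + 496/8 + 152/8 = 58 + 62 + 19 = 139.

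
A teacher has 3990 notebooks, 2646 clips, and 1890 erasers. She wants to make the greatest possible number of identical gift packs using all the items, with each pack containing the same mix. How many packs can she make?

42 packs

The pack count must divide each quantity, so the greatest is gcd(3990, 2646, 1890).
3990 = 2 × 3 × 5 × 7 × 19
2646 = 2 × 3^3 × 7^2
1890 = 2 × 3^3 × 5 × 7
gcd(3990, 2646, 1890) = 2 × 3 × 7 = 42.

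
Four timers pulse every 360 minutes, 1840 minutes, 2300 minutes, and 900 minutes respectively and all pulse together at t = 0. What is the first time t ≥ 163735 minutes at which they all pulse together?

165600 minutes

Joint pulses occur at multiples of LCM(360, 1840, 2300, 900).
360 = 2^3 × 3^2 × 5
1840 = 2^4 × 5 × 23
2300 = 2^2 × 5^2 × 23
900 = 2^2 × 3^2 × 5^2
LCM(360, 1840, 2300, 900) = 2^4 × 3^2 × 5^2 × 23 = 82800.
Smallest multiple of 82800 that is ≥ 163735: ⌈163735/82800⌉ × 82800 = 2 × 82800 = 165600.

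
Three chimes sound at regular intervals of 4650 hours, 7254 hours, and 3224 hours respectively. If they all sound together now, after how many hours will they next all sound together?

725400 hours

They coincide at every common multiple of the periods; the first is the LCM.
4650 = 2 × 3 × 5^2 × 31
7254 = 2 × 3^2 × 13 × 31
3224 = 2^3 × 13 × 31
LCM(4650, 7254, 3224) = 2^3 × 3^2 × 5^2 × 13 × 31 = 725400.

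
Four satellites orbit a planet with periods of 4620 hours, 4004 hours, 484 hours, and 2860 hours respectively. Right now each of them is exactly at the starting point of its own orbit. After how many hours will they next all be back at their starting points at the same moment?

660660 hours

They coincide at every common multiple of the periods; the first is the LCM.
4620 = 2^2 × 3 × 5 × 7 × 11
4004 = 2^2 × 7 × 11 × 13
484 = 2^2 × 11^2
2860 = 2^2 × 5 × 11 × 13
LCM(4620, 4004, 484, 2860) = 2^2 × 3 × 5 × 7 × 11^2 × 13 = 660660.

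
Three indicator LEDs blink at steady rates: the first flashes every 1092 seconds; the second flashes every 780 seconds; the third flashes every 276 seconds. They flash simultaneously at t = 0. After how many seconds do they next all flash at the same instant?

125580 seconds

The first simultaneous occurrence is after LCM of the individual periods.
1092 = 2^2 × 3 × 7 × 13
780 = 2^2 × 3 × 5 × 13
276 = 2^2 × 3 × 23
LCM(1092, 780, 276) = 2^2 × 3 × 5 × 7 × 13 × 23 = 125580.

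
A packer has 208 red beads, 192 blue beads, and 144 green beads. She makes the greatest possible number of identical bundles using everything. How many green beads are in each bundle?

Number of bundles = gcd(208, 192, 144).
208 = 2^4 × 13
192 = 2^6 × 3
144 = 2^4 × 3^2
gcd(208, 192, 144) = 2^4 = 16.
green beads per bundle = 144 / 16 = 9.

9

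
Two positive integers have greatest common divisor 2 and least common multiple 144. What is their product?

288

For any two positive integers, gcd × lcm = product = 2 × 144 = 288.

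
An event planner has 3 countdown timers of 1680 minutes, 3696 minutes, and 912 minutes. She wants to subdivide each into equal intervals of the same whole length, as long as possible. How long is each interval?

48 minutes

The interval must divide each timer length; the longest such is the gcd.
1680 = 2^4 × 3 × 5 × 7
3696 = 2^4 × 3 × 7 × 11
912 = 2^4 × 3 × 19
gcd(1680, 3696, 912) = 2^4 × 3 = 48.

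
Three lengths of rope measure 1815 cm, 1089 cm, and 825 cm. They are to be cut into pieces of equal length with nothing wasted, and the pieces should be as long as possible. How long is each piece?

Each piece length must divide every original length, so the longest possible is gcd(1815, 1089, 825).
1815 = 3 × 5 × 11^2
1089 = 3^2 × 11^2
825 = 3 × 5^2 × 11
gcd(1815, 1089, 825) = 3 × 11 = 33.

33 cm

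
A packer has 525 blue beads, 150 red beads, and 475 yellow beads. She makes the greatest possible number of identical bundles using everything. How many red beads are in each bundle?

Number of bundles = gcd(525, 150, 475).
525 = 3 × 5^2 × 7
150 = 2 × 3 × 5^2
475 = 5^2 × 19
gcd(525, 150, 475) = 5^2 = 25.
red beads per bundle = 150 / 25 = 6.

6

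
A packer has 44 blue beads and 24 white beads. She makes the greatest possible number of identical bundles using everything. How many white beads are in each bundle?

6

Number of bundles = gcd(44, 24).
44 = 2^2 × 11
24 = 2^3 × 3
gcd(44, 24) = 2^2 = 4.
white beads per bundle = 24 / 4 = 6.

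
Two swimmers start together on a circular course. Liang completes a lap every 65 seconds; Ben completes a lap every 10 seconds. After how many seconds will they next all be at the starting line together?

The first simultaneous occurrence is after LCM of the individual periods.
65 = 5 × 13
10 = 2 × 5
LCM(65, 10) = 2 × 5 × 13 = 130.

130 seconds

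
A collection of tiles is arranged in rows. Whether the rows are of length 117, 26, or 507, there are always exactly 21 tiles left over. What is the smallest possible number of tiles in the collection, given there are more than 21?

3063

N − 21 must be a common multiple of 117, 26, and 507.
117 = 3^2 × 13
26 = 2 × 13
507 = 3 × 13^2
LCM(117, 26, 507) = 2 × 3^2 × 13^2 = 3042.
Smallest N > 21 is LCM + 21 = 3042 + 21 = 3063.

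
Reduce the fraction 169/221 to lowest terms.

13/17

169 = 13^2
221 = 13 × 17
gcd(169, 221) = 13.
Divide numerator and denominator by 13: 169/221 = 13/17.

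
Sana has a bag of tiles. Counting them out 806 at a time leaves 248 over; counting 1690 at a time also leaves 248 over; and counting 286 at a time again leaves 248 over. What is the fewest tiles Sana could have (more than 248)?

576538

N − 248 must be a common multiple of 806, 1690, and 286.
806 = 2 × 13 × 31
1690 = 2 × 5 × 13^2
286 = 2 × 11 × 13
LCM(806, 1690, 286) = 2 × 5 × 11 × 13^2 × 31 = 576290.
Smallest N > 248 is LCM + 248 = 576290 + 248 = 576538.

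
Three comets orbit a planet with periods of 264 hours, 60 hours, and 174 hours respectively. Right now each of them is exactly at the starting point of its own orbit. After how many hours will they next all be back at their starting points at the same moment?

They coincide at every common multiple of the periods; the first is the LCM.
264 = 2^3 × 3 × 11
60 = 2^2 × 3 × 5
174 = 2 × 3 × 29
LCM(264, 60, 174) = 2^3 × 3 × 5 × 11 × 29 = 38280.

38280 hours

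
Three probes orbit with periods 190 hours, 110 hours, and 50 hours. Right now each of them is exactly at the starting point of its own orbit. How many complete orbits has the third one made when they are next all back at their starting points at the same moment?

The first common completion time is the LCM of the periods.
190 = 2 × 5 × 19
110 = 2 × 5 × 11
50 = 2 × 5^2
LCM(190, 110, 50) = 2 × 5^2 × 11 × 19 = 10450.
Orbits for period 50: 10450 / 50 = 209.

209 orbits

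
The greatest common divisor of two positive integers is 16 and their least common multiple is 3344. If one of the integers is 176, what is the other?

304

For two integers, gcd × lcm = product, so the other is (16 × 3344) / 176 = 53504 / 176 = 304.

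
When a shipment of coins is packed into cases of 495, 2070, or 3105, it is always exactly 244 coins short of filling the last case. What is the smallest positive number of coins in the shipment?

Being 244 short of a full case of size k means N ≡ −244 (mod k), i.e. N + 244 is a multiple of each size.
495 = 3^2 × 5 × 11
2070 = 2 × 3^2 × 5 × 23
3105 = 3^3 × 5 × 23
LCM(495, 2070, 3105) = 2 × 3^3 × 5 × 11 × 23 = 68310.
Smallest positive N is 68310 − 244 = 68066.

68066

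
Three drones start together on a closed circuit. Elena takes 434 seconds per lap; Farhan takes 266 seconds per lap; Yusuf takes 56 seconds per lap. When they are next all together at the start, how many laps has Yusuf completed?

589 laps

They are all back at their starting positions together after one LCM of the periods.
434 = 2 × 7 × 31
266 = 2 × 7 × 19
56 = 2^3 × 7
LCM(434, 266, 56) = 2^3 × 7 × 19 × 31 = 32984.
Laps for period 56: 32984 / 56 = 589.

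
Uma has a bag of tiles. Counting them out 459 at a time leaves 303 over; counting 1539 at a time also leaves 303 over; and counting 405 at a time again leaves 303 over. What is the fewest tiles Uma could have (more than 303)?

N − 303 must be a common multiple of 459, 1539, and 405.
459 = 3^3 × 17
1539 = 3^4 × 19
405 = 3^4 × 5
LCM(459, 1539, 405) = 3^4 × 5 × 17 × 19 = 130815.
Smallest N > 303 is LCM + 303 = 130815 + 303 = 131118.

131118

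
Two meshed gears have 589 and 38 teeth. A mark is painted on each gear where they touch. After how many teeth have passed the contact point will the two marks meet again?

They coincide at every common multiple of the periods; the first is the LCM.
589 = 19 × 31
38 = 2 × 19
LCM(589, 38) = 2 × 19 × 31 = 1178.

1178 teeth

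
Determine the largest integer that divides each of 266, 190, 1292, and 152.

38

266 = 2 × 7 × 19
190 = 2 × 5 × 19
1292 = 2^2 × 17 × 19
152 = 2^3 × 19
gcd(266, 190, 1292, 152) = 2 × 19 = 38.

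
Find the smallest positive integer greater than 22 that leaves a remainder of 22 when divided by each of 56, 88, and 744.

N − 22 must be a common multiple of 56, 88, and 744.
56 = 2^3 × 7
88 = 2^3 × 11
744 = 2^3 × 3 × 31
LCM(56, 88, 744) = 2^3 × 3 × 7 × 11 × 31 = 57288.
Smallest N > 22 is LCM + 22 = 57288 + 22 = 57310.

57310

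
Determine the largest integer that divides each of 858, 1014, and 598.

858 = 2 × 3 × 11 × 13
1014 = 2 × 3 × 13^2
598 = 2 × 13 × 23
gcd(858, 1014, 598) = 2 × 13 = 26.

26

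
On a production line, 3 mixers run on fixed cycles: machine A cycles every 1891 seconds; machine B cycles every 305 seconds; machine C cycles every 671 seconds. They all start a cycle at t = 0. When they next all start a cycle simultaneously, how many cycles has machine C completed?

The first common completion time is the LCM of the periods.
1891 = 31 × 61
305 = 5 × 61
671 = 11 × 61
LCM(1891, 305, 671) = 5 × 11 × 31 × 61 = 104005.
Cycles for period 671: 104005 / 671 = 155.

155 cycles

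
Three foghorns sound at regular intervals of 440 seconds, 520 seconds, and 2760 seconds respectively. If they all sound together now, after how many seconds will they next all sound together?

394680 seconds

The first simultaneous occurrence is after LCM of the individual periods.
440 = 2^3 × 5 × 11
520 = 2^3 × 5 × 13
2760 = 2^3 × 3 × 5 × 23
LCM(440, 520, 2760) = 2^3 × 3 × 5 × 11 × 13 × 23 = 394680.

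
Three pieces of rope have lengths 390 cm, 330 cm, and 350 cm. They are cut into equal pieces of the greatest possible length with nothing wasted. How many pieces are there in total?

107

Piece length = gcd(390, 330, 350).
390 = 2 × 3 × 5 × 13
330 = 2 × 3 × 5 × 11
350 = 2 × 5^2 × 7
gcd(390, 330, 350) = 2 × 5 = 10.
Total pieces = 390/10 + 330/10 + 350/10 = 39 + 33 + 35 = 107.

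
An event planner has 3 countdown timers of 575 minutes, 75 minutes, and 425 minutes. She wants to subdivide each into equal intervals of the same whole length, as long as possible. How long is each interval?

The interval must divide each timer length; the longest such is the gcd.
575 = 5^2 × 23
75 = 3 × 5^2
425 = 5^2 × 17
gcd(575, 75, 425) = 5^2 = 25.

25 minutes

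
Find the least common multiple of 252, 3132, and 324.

252 = 2^2 × 3^2 × 7
3132 = 2^2 × 3^3 × 29
324 = 2^2 × 3^4
LCM(252, 3132, 324) = 2^2 × 3^4 × 7 × 29 = 65772.

65772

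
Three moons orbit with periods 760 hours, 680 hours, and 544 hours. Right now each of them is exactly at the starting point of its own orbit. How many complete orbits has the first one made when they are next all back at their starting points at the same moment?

68 orbits

They are all back at their starting positions together after one LCM of the periods.
760 = 2^3 × 5 × 19
680 = 2^3 × 5 × 17
544 = 2^5 × 17
LCM(760, 680, 544) = 2^5 × 5 × 17 × 19 = 51680.
Orbits for period 760: 51680 / 760 = 68.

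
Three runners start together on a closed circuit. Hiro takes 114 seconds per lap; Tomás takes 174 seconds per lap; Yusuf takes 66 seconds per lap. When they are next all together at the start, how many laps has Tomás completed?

The first common completion time is the LCM of the periods.
114 = 2 × 3 × 19
174 = 2 × 3 × 29
66 = 2 × 3 × 11
LCM(114, 174, 66) = 2 × 3 × 11 × 19 × 29 = 36366.
Laps for period 174: 36366 / 174 = 209.

209 laps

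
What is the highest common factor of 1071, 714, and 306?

1071 = 3^2 × 7 × 17
714 = 2 × 3 × 7 × 17
306 = 2 × 3^2 × 17
gcd(1071, 714, 306) = 3 × 17 = 51.

51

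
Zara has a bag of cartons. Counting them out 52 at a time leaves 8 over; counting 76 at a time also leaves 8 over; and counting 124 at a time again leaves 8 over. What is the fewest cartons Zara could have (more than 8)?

N − 8 must be a common multiple of 52, 76, and 124.
52 = 2^2 × 13
76 = 2^2 × 19
124 = 2^2 × 31
LCM(52, 76, 124) = 2^2 × 13 × 19 × 31 = 30628.
Smallest N > 8 is LCM + 8 = 30628 + 8 = 30636.

30636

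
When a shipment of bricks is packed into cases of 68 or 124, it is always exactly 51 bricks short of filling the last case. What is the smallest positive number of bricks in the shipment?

Being 51 short of a full case of size k means N ≡ −51 (mod k), i.e. N + 51 is a multiple of each size.
68 = 2^2 × 17
124 = 2^2 × 31
LCM(68, 124) = 2^2 × 17 × 31 = 2108.
Smallest positive N is 2108 − 51 = 2057.

2057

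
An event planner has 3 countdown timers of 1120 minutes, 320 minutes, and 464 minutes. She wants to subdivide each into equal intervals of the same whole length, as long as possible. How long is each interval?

16 minutes

The interval must divide each timer length; the longest such is the gcd.
1120 = 2^5 × 5 × 7
320 = 2^6 × 5
464 = 2^4 × 29
gcd(1120, 320, 464) = 2^4 = 16.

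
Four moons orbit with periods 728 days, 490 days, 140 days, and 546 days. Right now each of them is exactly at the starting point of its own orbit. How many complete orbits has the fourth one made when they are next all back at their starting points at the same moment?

All finish a whole number of cycles simultaneously at t = LCM of the periods.
728 = 2^3 × 7 × 13
490 = 2 × 5 × 7^2
140 = 2^2 × 5 × 7
546 = 2 × 3 × 7 × 13
LCM(728, 490, 140, 546) = 2^3 × 3 × 5 × 7^2 × 13 = 76440.
Orbits for period 546: 76440 / 546 = 140.

140 orbits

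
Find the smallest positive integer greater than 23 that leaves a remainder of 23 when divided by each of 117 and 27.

374

N − 23 must be a common multiple of 117 and 27.
117 = 3^2 × 13
27 = 3^3
LCM(117, 27) = 3^3 × 13 = 351.
Smallest N > 23 is LCM + 23 = 351 + 23 = 374.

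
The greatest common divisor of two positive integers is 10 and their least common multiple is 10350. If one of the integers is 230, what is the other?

For two integers, gcd × lcm = product, so the other is (10 × 10350) / 230 = 103500 / 230 = 450.

450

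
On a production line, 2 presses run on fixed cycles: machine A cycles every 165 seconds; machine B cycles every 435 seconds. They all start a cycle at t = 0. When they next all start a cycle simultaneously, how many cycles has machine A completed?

29 cycles

They are all back at their starting positions together after one LCM of the periods.
165 = 3 × 5 × 11
435 = 3 × 5 × 29
LCM(165, 435) = 3 × 5 × 11 × 29 = 4785.
Cycles for period 165: 4785 / 165 = 29.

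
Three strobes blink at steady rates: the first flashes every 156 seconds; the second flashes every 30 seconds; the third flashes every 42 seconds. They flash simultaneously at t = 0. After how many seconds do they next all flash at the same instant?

5460 seconds

They coincide at every common multiple of the periods; the first is the LCM.
156 = 2^2 × 3 × 13
30 = 2 × 3 × 5
42 = 2 × 3 × 7
LCM(156, 30, 42) = 2^2 × 3 × 5 × 7 × 13 = 5460.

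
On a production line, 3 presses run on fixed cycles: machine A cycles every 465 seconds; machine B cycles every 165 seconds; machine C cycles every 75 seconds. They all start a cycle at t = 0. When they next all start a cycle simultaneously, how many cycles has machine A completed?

55 cycles

They are all back at their starting positions together after one LCM of the periods.
465 = 3 × 5 × 31
165 = 3 × 5 × 11
75 = 3 × 5^2
LCM(465, 165, 75) = 3 × 5^2 × 11 × 31 = 25575.
Cycles for period 465: 25575 / 465 = 55.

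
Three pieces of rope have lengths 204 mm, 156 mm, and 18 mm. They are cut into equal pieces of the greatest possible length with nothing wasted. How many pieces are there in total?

Piece length = gcd(204, 156, 18).
204 = 2^2 × 3 × 17
156 = 2^2 × 3 × 13
18 = 2 × 3^2
gcd(204, 156, 18) = 2 × 3 = 6.
Total pieces = 204/6 + 156/6 + 18/6 = 34 + 26 + 3 = 63.

63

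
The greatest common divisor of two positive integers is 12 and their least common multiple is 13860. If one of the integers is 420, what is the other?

396

For two integers, gcd × lcm = product, so the other is (12 × 13860) / 420 = 166320 / 420 = 396.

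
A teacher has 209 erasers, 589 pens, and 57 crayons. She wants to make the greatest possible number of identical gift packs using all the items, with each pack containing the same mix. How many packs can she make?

19 packs

The pack count must divide each quantity, so the greatest is gcd(209, 589, 57).
209 = 11 × 19
589 = 19 × 31
57 = 3 × 19
gcd(209, 589, 57) = 19.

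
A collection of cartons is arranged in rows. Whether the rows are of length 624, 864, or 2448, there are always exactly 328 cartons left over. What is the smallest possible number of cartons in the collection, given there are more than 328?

N − 328 must be a common multiple of 624, 864, and 2448.
624 = 2^4 × 3 × 13
864 = 2^5 × 3^3
2448 = 2^4 × 3^2 × 17
LCM(624, 864, 2448) = 2^5 × 3^3 × 13 × 17 = 190944.
Smallest N > 328 is LCM + 328 = 190944 + 328 = 191272.

191272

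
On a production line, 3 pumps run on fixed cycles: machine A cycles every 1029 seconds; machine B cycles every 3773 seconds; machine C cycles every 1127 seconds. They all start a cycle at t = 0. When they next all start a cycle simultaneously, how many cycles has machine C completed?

All finish a whole number of cycles simultaneously at t = LCM of the periods.
1029 = 3 × 7^3
3773 = 7^3 × 11
1127 = 7^2 × 23
LCM(1029, 3773, 1127) = 3 × 7^3 × 11 × 23 = 260337.
Cycles for period 1127: 260337 / 1127 = 231.

231 cycles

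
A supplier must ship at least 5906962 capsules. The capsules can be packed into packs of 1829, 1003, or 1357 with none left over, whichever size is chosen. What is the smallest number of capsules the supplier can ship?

The number of capsules must be a common multiple of 1829, 1003, and 1357, so a multiple of their LCM.
1829 = 31 × 59
1003 = 17 × 59
1357 = 23 × 59
LCM(1829, 1003, 1357) = 17 × 23 × 31 × 59 = 715139.
Smallest multiple of 715139 that is ≥ 5906962: ⌈5906962/715139⌉ × 715139 = 9 × 715139 = 6436251.

6436251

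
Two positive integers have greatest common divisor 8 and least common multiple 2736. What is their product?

For any two positive integers, gcd × lcm = product = 8 × 2736 = 21888.

21888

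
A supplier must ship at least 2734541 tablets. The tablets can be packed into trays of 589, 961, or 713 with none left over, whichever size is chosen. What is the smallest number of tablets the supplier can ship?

The number of tablets must be a common multiple of 589, 961, and 713, so a multiple of their LCM.
589 = 19 × 31
961 = 31^2
713 = 23 × 31
LCM(589, 961, 713) = 19 × 23 × 31^2 = 419957.
Smallest multiple of 419957 that is ≥ 2734541: ⌈2734541/419957⌉ × 419957 = 7 × 419957 = 2939699.

2939699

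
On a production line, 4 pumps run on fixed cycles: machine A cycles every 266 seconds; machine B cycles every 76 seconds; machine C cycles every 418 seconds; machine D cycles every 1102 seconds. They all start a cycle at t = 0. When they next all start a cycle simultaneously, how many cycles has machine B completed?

The first common completion time is the LCM of the periods.
266 = 2 × 7 × 19
76 = 2^2 × 19
418 = 2 × 11 × 19
1102 = 2 × 19 × 29
LCM(266, 76, 418, 1102) = 2^2 × 7 × 11 × 19 × 29 = 169708.
Cycles for period 76: 169708 / 76 = 2233.

2233 cycles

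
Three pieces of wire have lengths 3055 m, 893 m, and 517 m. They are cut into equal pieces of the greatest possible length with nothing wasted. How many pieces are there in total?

95

Piece length = gcd(3055, 893, 517).
3055 = 5 × 13 × 47
893 = 19 × 47
517 = 11 × 47
gcd(3055, 893, 517) = 47.
Total pieces = 3055/47 + 893/47 + 517/47 = 65 + 19 + 11 = 95.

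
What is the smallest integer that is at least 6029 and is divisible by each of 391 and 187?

The integer must be a common multiple of 391 and 187, so a multiple of their LCM.
391 = 17 × 23
187 = 11 × 17
LCM(391, 187) = 11 × 17 × 23 = 4301.
Smallest multiple of 4301 that is ≥ 6029: ⌈6029/4301⌉ × 4301 = 2 × 4301 = 8602.

8602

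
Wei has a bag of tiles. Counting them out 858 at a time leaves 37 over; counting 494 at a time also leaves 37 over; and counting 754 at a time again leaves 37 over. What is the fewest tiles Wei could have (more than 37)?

N − 37 must be a common multiple of 858, 494, and 754.
858 = 2 × 3 × 11 × 13
494 = 2 × 13 × 19
754 = 2 × 13 × 29
LCM(858, 494, 754) = 2 × 3 × 11 × 13 × 19 × 29 = 472758.
Smallest N > 37 is LCM + 37 = 472758 + 37 = 472795.

472795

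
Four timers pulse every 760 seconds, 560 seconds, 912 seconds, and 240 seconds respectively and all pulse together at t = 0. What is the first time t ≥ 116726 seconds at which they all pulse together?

Joint pulses occur at multiples of LCM(760, 560, 912, 240).
760 = 2^3 × 5 × 19
560 = 2^4 × 5 × 7
912 = 2^4 × 3 × 19
240 = 2^4 × 3 × 5
LCM(760, 560, 912, 240) = 2^4 × 3 × 5 × 7 × 19 = 31920.
Smallest multiple of 31920 that is ≥ 116726: ⌈116726/31920⌉ × 31920 = 4 × 31920 = 127680.

127680 seconds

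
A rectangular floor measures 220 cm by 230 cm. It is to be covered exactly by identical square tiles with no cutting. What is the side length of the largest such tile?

10 cm

The tile side must divide both 220 and 230, so the largest is their gcd.
220 = 2^2 × 5 × 11
230 = 2 × 5 × 23
gcd(220, 230) = 2 × 5 = 10.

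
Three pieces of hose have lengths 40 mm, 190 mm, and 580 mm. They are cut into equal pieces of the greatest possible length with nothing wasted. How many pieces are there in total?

81

Piece length = gcd(40, 190, 580).
40 = 2^3 × 5
190 = 2 × 5 × 19
580 = 2^2 × 5 × 29
gcd(40, 190, 580) = 2 × 5 = 10.
Total pieces = 40/10 + 190/10 + 580/10 = 4 + 19 + 58 = 81.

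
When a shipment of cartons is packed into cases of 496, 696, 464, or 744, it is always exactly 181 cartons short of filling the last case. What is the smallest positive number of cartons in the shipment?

Being 181 short of a full case of size k means N ≡ −181 (mod k), i.e. N + 181 is a multiple of each size.
496 = 2^4 × 31
696 = 2^3 × 3 × 29
464 = 2^4 × 29
744 = 2^3 × 3 × 31
LCM(496, 696, 464, 744) = 2^4 × 3 × 29 × 31 = 43152.
Smallest positive N is 43152 − 181 = 42971.

42971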